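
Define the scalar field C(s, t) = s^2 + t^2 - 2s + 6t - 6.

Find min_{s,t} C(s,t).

C(s,t) separates as P(s) + Q(t) − 6, so its minimum is min P + min Q − 6.
P'(s) = 2s - 2 vanishes at s ∈ {1}; Q'(t) = 2(t + 3) vanishes at t ∈ {-3}.
Local minima of P (where P''>0): P(1)=-1. Local minima of Q: Q(-3)=-9.
So the global minimum of C is P(1) + Q(-3) − 6 = -1 − 9 − 6 = -16, attained at (1, -3).

-16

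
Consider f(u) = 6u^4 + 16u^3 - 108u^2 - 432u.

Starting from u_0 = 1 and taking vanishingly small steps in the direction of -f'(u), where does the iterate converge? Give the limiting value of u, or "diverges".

f'(u) = 24(u - 3)(u + 2)(u + 3), so f'(1) = -576.
Gradient descent moves in the -f' direction, i.e. u is increasing.
The nearest critical point in that direction is u = 3, where f'' = 720 > 0 (a local minimum). The iterate converges there.

3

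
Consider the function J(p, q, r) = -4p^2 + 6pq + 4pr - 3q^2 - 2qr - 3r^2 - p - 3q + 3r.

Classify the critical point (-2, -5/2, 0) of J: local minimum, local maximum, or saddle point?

local maximum

The Hessian is constant: H = [[-8, 6, 4], [6, -6, -2], [4, -2, -6]].
Leading principal minors: Δ₁ = -8, Δ₂ = 12, Δ₃ = -40.
The minors alternate sign starting negative (−, +, −), so H is negative definite: a local maximum.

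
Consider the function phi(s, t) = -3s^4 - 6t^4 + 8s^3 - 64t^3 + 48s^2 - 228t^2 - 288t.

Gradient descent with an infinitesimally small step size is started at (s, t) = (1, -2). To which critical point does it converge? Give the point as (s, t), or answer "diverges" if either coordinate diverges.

phi is separable, so gradient descent decouples: s follows -∂phi/∂s, t follows -∂phi/∂t.
∂phi/∂s = -12s(s - 4)(s + 2); at s=1 this is 108, so s decreases.
∂phi/∂t = -24(t + 1)(t + 3)(t + 4); at t=-2 this is 48, so t decreases.
s converges to its nearest critical value 0 (a local min of the s-part); t converges to -3. The iterate converges to (0, -3).

(0, -3)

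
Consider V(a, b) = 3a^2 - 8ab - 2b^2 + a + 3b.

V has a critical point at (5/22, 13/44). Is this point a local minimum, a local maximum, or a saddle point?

saddle point

The Hessian of V is constant: H = [[6, -8], [-8, -4]].
det(H) = 6·(-4) − (-8)² = -88.
Since det(H) < 0, H is indefinite and the critical point is a saddle point.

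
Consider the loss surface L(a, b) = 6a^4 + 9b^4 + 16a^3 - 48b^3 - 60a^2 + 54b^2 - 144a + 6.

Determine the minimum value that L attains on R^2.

-379

L(a,b) separates as P(a) + Q(b) + 6, so its minimum is min P + min Q + 6.
P'(a) = 24(a - 2)(a + 1)(a + 3) vanishes at a ∈ {-3, -1, 2}; Q'(b) = 36b(b - 3)(b - 1) vanishes at b ∈ {0, 1, 3}.
Local minima of P (where P''>0): P(-3)=-54, P(2)=-304. Local minima of Q: Q(0)=0, Q(3)=-81.
So the global minimum of L is P(2) + Q(3) + 6 = -304 − 81 + 6 = -379, attained at (2, 3).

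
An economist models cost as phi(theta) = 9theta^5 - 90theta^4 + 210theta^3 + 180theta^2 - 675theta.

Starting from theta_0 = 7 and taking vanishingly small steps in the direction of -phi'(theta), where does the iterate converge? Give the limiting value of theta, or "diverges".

phi'(theta) = 45(theta - 5)(theta - 3)(theta - 1)(theta + 1), so phi'(7) = 17280.
Gradient descent moves in the -phi' direction, i.e. theta is decreasing.
The nearest critical point in that direction is theta = 5, where phi'' = 2160 > 0 (a local minimum). The iterate converges there.

5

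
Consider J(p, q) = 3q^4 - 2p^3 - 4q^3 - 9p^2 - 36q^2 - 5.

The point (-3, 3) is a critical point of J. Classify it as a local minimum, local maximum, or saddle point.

The mixed partial ∂²J/∂p∂q is 0, so the Hessian at any point is diag(J_pp, J_qq) = diag(-6(2p + 3), 12(3q^2 - 2q - 6)).
At (-3, 3): H = diag(18, 180).
Both eigenvalues are positive, so H is positive definite: a local minimum.

local minimum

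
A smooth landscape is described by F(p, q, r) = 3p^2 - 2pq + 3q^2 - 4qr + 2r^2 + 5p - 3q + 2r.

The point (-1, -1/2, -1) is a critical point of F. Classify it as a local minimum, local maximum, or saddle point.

local minimum

The Hessian is constant: H = [[6, -2, 0], [-2, 6, -4], [0, -4, 4]].
Leading principal minors: Δ₁ = 6, Δ₂ = 32, Δ₃ = 32.
All leading minors are positive, so H is positive definite: a local minimum.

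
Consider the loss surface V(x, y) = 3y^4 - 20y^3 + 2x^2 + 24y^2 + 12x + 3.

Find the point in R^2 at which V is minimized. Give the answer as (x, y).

(-3, 4)

V(x,y) separates as P(x) + Q(y) + 3, so its minimum is min P + min Q + 3.
P'(x) = 4x + 12 vanishes at x ∈ {-3}; Q'(y) = 12y(y - 4)(y - 1) vanishes at y ∈ {0, 1, 4}.
Local minima of P (where P''>0): P(-3)=-18. Local minima of Q: Q(0)=0, Q(4)=-128.
So the global minimum of V is P(-3) + Q(4) + 3 = -18 − 128 + 3 = -143, attained at (-3, 4).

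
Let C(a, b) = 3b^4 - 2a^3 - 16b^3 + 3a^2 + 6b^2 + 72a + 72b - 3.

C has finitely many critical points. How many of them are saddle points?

C separates as a function of a plus a function of b, so ∇C=0 decouples.
∂C/∂a = -6(a - 4)(a + 3) = 0 at a ∈ {-3, 4}; ∂C/∂b = 12(b - 3)(b - 2)(b + 1) = 0 at b ∈ {-1, 2, 3}.
The Hessian is diagonal: diag(C_aa, C_bb). Second derivatives: C_aa(-3)=42, C_aa(4)=-42; C_bb(-1)=144, C_bb(2)=-36, C_bb(3)=48.
Saddle points occur where the two diagonal entries have opposite signs: (-3, 2), (4, -1), (4, 3). Count: 3.

3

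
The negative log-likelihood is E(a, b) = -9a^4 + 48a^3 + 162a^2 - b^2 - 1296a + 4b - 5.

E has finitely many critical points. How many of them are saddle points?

E separates as a function of a plus a function of b, so ∇E=0 decouples.
∂E/∂a = -36(a - 4)(a - 3)(a + 3) = 0 at a ∈ {-3, 3, 4}; ∂E/∂b = -2(b - 2) = 0 at b ∈ {2}.
The Hessian is diagonal: diag(E_aa, E_bb). Second derivatives: E_aa(-3)=-1512, E_aa(3)=216, E_aa(4)=-252; E_bb(2)=-2.
Saddle points occur where the two diagonal entries have opposite signs: (3, 2). Count: 1.

1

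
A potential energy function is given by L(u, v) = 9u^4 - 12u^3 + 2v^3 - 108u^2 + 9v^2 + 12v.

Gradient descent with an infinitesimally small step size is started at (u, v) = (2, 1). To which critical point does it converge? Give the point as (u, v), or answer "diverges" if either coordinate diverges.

L is separable, so gradient descent decouples: u follows -∂L/∂u, v follows -∂L/∂v.
∂L/∂u = 36u(u - 3)(u + 2); at u=2 this is -288, so u increases.
∂L/∂v = 6(v + 1)(v + 2); at v=1 this is 36, so v decreases.
u converges to its nearest critical value 3 (a local min of the u-part); v converges to -1. The iterate converges to (3, -1).

(3, -1)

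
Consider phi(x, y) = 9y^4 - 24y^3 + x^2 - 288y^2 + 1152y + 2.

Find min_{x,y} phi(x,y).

-5374

phi(x,y) separates as P(x) + Q(y) + 2, so its minimum is min P + min Q + 2.
P'(x) = 2x vanishes at x ∈ {0}; Q'(y) = 36(y - 4)(y - 2)(y + 4) vanishes at y ∈ {-4, 2, 4}.
Local minima of P (where P''>0): P(0)=0. Local minima of Q: Q(-4)=-5376, Q(4)=768.
So the global minimum of phi is P(0) + Q(-4) + 2 = 0 − 5376 + 2 = -5374, attained at (0, -4).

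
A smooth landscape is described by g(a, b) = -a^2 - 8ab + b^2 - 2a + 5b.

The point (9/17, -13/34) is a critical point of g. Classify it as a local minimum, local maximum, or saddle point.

saddle point

The Hessian of g is constant: H = [[-2, -8], [-8, 2]].
det(H) = (-2)·2 − (-8)² = -68.
Since det(H) < 0, H is indefinite and the critical point is a saddle point.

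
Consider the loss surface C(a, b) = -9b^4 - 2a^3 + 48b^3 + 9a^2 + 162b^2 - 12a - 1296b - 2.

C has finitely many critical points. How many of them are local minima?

1

C separates as a function of a plus a function of b, so ∇C=0 decouples.
∂C/∂a = -6(a - 2)(a - 1) = 0 at a ∈ {1, 2}; ∂C/∂b = -36(b - 4)(b - 3)(b + 3) = 0 at b ∈ {-3, 3, 4}.
The Hessian is diagonal: diag(C_aa, C_bb). Second derivatives: C_aa(1)=6, C_aa(2)=-6; C_bb(-3)=-1512, C_bb(3)=216, C_bb(4)=-252.
Local minima occur where both diagonal entries positive: (1, 3). Count: 1.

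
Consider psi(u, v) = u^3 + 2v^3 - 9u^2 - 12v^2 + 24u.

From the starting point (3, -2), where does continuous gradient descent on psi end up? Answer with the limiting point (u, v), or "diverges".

psi is separable, so gradient descent decouples: u follows -∂psi/∂u, v follows -∂psi/∂v.
∂psi/∂u = 3(u - 4)(u - 2); at u=3 this is -3, so u increases.
∂psi/∂v = 6v(v - 4); at v=-2 this is 72, so v decreases.
The v-coordinate has no critical point in that direction and runs off to infinity.

diverges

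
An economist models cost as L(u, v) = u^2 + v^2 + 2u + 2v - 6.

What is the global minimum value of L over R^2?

-8

L(u,v) separates as P(u) + Q(v) − 6, so its minimum is min P + min Q − 6.
P'(u) = 2u + 2 vanishes at u ∈ {-1}; Q'(v) = 2v + 2 vanishes at v ∈ {-1}.
Local minima of P (where P''>0): P(-1)=-1. Local minima of Q: Q(-1)=-1.
So the global minimum of L is P(-1) + Q(-1) − 6 = -1 − 1 − 6 = -8, attained at (-1, -1).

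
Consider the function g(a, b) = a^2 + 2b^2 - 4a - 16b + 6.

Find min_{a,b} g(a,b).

-30

g(a,b) separates as P(a) + Q(b) + 6, so its minimum is min P + min Q + 6.
P'(a) = 2a - 4 vanishes at a ∈ {2}; Q'(b) = 4b - 16 vanishes at b ∈ {4}.
Local minima of P (where P''>0): P(2)=-4. Local minima of Q: Q(4)=-32.
So the global minimum of g is P(2) + Q(4) + 6 = -4 − 32 + 6 = -30, attained at (2, 4).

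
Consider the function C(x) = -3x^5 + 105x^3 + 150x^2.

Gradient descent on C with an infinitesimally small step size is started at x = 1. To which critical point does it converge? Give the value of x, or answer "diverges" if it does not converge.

C'(x) = -15x(x - 5)(x + 1)(x + 4), so C'(1) = 600.
Gradient descent moves in the -C' direction, i.e. x is decreasing.
The nearest critical point in that direction is x = 0, where C'' = 300 > 0 (a local minimum). The iterate converges there.

0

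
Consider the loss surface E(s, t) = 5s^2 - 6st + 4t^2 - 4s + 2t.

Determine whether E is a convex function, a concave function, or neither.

E is quadratic, so its Hessian is the constant matrix H = [[10, -6], [-6, 8]].
det(H) = 44, tr(H) = 18.
det(H) > 0 and tr(H) > 0, so H is positive definite everywhere: convex.

convex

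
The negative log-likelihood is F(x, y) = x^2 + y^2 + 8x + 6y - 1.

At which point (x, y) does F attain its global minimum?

(-4, -3)

F(x,y) separates as P(x) + Q(y) − 1, so its minimum is min P + min Q − 1.
P'(x) = 2x + 8 vanishes at x ∈ {-4}; Q'(y) = 2y + 6 vanishes at y ∈ {-3}.
Local minima of P (where P''>0): P(-4)=-16. Local minima of Q: Q(-3)=-9.
So the global minimum of F is P(-4) + Q(-3) − 1 = -16 − 9 − 1 = -26, attained at (-4, -3).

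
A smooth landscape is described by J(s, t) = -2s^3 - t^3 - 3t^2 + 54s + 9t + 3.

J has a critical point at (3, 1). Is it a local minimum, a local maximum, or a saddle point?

The mixed partial ∂²J/∂s∂t is 0, so the Hessian at any point is diag(J_ss, J_tt) = diag(-12s, -6(t + 1)).
At (3, 1): H = diag(-36, -12).
Both eigenvalues are negative, so H is negative definite: a local maximum.

local maximum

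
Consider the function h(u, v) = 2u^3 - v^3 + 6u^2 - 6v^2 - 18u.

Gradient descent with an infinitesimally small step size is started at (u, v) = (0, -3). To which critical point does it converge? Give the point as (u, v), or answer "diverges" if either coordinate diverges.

(1, -4)

h is separable, so gradient descent decouples: u follows -∂h/∂u, v follows -∂h/∂v.
∂h/∂u = 6(u - 1)(u + 3); at u=0 this is -18, so u increases.
∂h/∂v = -3v(v + 4); at v=-3 this is 9, so v decreases.
u converges to its nearest critical value 1 (a local min of the u-part); v converges to -4. The iterate converges to (1, -4).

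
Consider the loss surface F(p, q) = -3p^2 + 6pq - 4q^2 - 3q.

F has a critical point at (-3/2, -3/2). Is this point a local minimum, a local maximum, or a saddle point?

The Hessian of F is constant: H = [[-6, 6], [6, -8]].
det(H) = (-6)·(-8) − 6² = 12.
det(H) > 0 and tr(H) = -14 < 0, so H is negative definite and the point is a local maximum.

local maximum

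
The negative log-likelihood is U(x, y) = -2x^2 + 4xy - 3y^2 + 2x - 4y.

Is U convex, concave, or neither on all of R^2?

concave

U is quadratic, so its Hessian is the constant matrix H = [[-4, 4], [4, -6]].
det(H) = 8, tr(H) = -10.
det(H) > 0 and tr(H) < 0, so H is negative definite everywhere: concave.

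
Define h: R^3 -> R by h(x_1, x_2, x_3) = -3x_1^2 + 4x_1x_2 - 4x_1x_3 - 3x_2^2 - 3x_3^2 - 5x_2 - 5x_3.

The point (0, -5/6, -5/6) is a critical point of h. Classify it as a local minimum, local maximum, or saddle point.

The Hessian is constant: H = [[-6, 4, -4], [4, -6, 0], [-4, 0, -6]].
Leading principal minors: Δ₁ = -6, Δ₂ = 20, Δ₃ = -24.
The minors alternate sign starting negative (−, +, −), so H is negative definite: a local maximum.

local maximum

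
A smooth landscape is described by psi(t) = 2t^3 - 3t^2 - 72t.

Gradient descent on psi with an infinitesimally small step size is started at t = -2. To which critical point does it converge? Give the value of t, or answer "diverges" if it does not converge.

4

psi'(t) = 6(t - 4)(t + 3), so psi'(-2) = -36.
Gradient descent moves in the -psi' direction, i.e. t is increasing.
The nearest critical point in that direction is t = 4, where psi'' = 42 > 0 (a local minimum). The iterate converges there.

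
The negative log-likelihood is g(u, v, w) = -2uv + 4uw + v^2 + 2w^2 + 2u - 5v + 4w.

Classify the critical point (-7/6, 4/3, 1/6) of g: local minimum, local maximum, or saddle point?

saddle point

The Hessian is constant: H = [[0, -2, 4], [-2, 2, 0], [4, 0, 4]].
Leading principal minors: Δ₁ = 0, Δ₂ = -4, Δ₃ = -48.
The minors fit neither the all-positive nor the alternating-sign pattern, so H is indefinite: a saddle point.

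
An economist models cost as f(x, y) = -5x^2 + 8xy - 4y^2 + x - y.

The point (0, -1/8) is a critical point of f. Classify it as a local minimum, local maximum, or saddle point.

The Hessian of f is constant: H = [[-10, 8], [8, -8]].
det(H) = (-10)·(-8) − 8² = 16.
det(H) > 0 and tr(H) = -18 < 0, so H is negative definite and the point is a local maximum.

local maximum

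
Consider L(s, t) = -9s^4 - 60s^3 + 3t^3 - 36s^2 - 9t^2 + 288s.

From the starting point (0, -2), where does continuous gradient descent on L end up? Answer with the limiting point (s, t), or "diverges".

L is separable, so gradient descent decouples: s follows -∂L/∂s, t follows -∂L/∂t.
∂L/∂s = -36(s - 1)(s + 2)(s + 4); at s=0 this is 288, so s decreases.
∂L/∂t = 9t(t - 2); at t=-2 this is 72, so t decreases.
The t-coordinate has no critical point in that direction and runs off to infinity.

diverges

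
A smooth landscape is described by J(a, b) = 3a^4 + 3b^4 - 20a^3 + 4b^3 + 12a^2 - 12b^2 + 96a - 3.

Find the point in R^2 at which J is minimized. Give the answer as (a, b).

(-1, -2)

J(a,b) separates as P(a) + Q(b) − 3, so its minimum is min P + min Q − 3.
P'(a) = 12(a - 4)(a - 2)(a + 1) vanishes at a ∈ {-1, 2, 4}; Q'(b) = 12b(b - 1)(b + 2) vanishes at b ∈ {-2, 0, 1}.
Local minima of P (where P''>0): P(-1)=-61, P(4)=64. Local minima of Q: Q(-2)=-32, Q(1)=-5.
So the global minimum of J is P(-1) + Q(-2) − 3 = -61 − 32 − 3 = -96, attained at (-1, -2).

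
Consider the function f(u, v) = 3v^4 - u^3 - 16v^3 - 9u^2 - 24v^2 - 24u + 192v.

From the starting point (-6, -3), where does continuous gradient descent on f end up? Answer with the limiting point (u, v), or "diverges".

(-4, -2)

f is separable, so gradient descent decouples: u follows -∂f/∂u, v follows -∂f/∂v.
∂f/∂u = -3(u + 2)(u + 4); at u=-6 this is -24, so u increases.
∂f/∂v = 12(v - 4)(v - 2)(v + 2); at v=-3 this is -420, so v increases.
u converges to its nearest critical value -4 (a local min of the u-part); v converges to -2. The iterate converges to (-4, -2).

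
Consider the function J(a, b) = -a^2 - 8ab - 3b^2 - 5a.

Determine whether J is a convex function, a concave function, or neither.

neither

J is quadratic, so its Hessian is the constant matrix H = [[-2, -8], [-8, -6]].
det(H) = -52, tr(H) = -8.
det(H) < 0, so H is indefinite: neither convex nor concave.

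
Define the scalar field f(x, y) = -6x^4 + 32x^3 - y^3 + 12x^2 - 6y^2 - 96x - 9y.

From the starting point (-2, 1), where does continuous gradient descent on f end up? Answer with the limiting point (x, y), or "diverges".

diverges

f is separable, so gradient descent decouples: x follows -∂f/∂x, y follows -∂f/∂y.
∂f/∂x = -24(x - 4)(x - 1)(x + 1); at x=-2 this is 432, so x decreases.
∂f/∂y = -3(y + 1)(y + 3); at y=1 this is -24, so y increases.
The x-coordinate has no critical point in that direction and runs off to infinity.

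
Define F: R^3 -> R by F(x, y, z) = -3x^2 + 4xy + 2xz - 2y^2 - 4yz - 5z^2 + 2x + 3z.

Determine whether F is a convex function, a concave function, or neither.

F is quadratic, so its Hessian is the constant matrix H = [[-6, 4, 2], [4, -4, -4], [2, -4, -10]].
Leading principal minors: -6, 8, -32.
Signs alternate −, +, − ⇒ H ≺ 0 ⇒ concave.

concave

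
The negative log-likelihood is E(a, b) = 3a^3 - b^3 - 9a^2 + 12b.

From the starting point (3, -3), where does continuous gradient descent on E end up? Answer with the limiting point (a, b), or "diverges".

(2, -2)

E is separable, so gradient descent decouples: a follows -∂E/∂a, b follows -∂E/∂b.
∂E/∂a = 9a(a - 2); at a=3 this is 27, so a decreases.
∂E/∂b = -3(b - 2)(b + 2); at b=-3 this is -15, so b increases.
a converges to its nearest critical value 2 (a local min of the a-part); b converges to -2. The iterate converges to (2, -2).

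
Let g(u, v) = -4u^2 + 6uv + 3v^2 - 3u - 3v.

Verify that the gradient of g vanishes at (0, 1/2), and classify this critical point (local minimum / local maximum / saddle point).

saddle point

∇g = (-8u + 6v - 3, 6u + 6v - 3); substituting (0, 1/2) gives ∇g = (0, 0), so (0, 1/2) is indeed a critical point.
The Hessian of g is constant: H = [[-8, 6], [6, 6]].
det(H) = (-8)·6 − 6² = -84.
Since det(H) < 0, H is indefinite and the critical point is a saddle point.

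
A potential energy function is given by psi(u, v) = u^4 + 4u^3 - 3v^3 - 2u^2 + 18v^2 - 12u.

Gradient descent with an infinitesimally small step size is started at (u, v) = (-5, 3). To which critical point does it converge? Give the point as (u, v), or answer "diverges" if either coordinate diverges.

psi is separable, so gradient descent decouples: u follows -∂psi/∂u, v follows -∂psi/∂v.
∂psi/∂u = 4(u - 1)(u + 1)(u + 3); at u=-5 this is -192, so u increases.
∂psi/∂v = -9v(v - 4); at v=3 this is 27, so v decreases.
u converges to its nearest critical value -3 (a local min of the u-part); v converges to 0. The iterate converges to (-3, 0).

(-3, 0)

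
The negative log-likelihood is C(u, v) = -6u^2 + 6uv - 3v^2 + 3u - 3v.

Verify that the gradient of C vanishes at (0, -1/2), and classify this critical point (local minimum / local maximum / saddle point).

∇C = (-12u + 6v + 3, 6u - 6v - 3); substituting (0, -1/2) gives ∇C = (0, 0), so (0, -1/2) is indeed a critical point.
The Hessian of C is constant: H = [[-12, 6], [6, -6]].
det(H) = (-12)·(-6) − 6² = 36.
det(H) > 0 and tr(H) = -18 < 0, so H is negative definite and the point is a local maximum.

local maximum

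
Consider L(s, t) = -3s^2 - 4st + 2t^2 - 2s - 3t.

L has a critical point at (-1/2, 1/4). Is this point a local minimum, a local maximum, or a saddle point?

saddle point

The Hessian of L is constant: H = [[-6, -4], [-4, 4]].
det(H) = (-6)·4 − (-4)² = -40.
Since det(H) < 0, H is indefinite and the critical point is a saddle point.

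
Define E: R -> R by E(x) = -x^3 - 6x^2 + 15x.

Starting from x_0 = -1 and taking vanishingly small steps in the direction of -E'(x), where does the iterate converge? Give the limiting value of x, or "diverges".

-5

E'(x) = -3(x - 1)(x + 5), so E'(-1) = 24.
Gradient descent moves in the -E' direction, i.e. x is decreasing.
The nearest critical point in that direction is x = -5, where E'' = 18 > 0 (a local minimum). The iterate converges there.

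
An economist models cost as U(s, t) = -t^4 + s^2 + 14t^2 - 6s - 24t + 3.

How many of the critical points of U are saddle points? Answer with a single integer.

2

U separates as a function of s plus a function of t, so ∇U=0 decouples.
∂U/∂s = 2(s - 3) = 0 at s ∈ {3}; ∂U/∂t = -4(t - 2)(t - 1)(t + 3) = 0 at t ∈ {-3, 1, 2}.
The Hessian is diagonal: diag(U_ss, U_tt). Second derivatives: U_ss(3)=2; U_tt(-3)=-80, U_tt(1)=16, U_tt(2)=-20.
Saddle points occur where the two diagonal entries have opposite signs: (3, -3), (3, 2). Count: 2.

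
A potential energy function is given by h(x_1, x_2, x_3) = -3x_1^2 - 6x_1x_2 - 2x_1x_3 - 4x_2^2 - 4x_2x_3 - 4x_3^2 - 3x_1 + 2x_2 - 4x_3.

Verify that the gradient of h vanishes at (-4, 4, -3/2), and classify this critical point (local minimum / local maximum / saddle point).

local maximum

∇h = (-6x_1 - 6x_2 - 2x_3 - 3, -6x_1 - 8x_2 - 4x_3 + 2, -2x_1 - 4x_2 - 8x_3 - 4); substituting (-4, 4, -3/2) gives ∇h = (0, 0, 0), so (-4, 4, -3/2) is indeed a critical point.
The Hessian is constant: H = [[-6, -6, -2], [-6, -8, -4], [-2, -4, -8]].
Leading principal minors: Δ₁ = -6, Δ₂ = 12, Δ₃ = -64.
The minors alternate sign starting negative (−, +, −), so H is negative definite: a local maximum.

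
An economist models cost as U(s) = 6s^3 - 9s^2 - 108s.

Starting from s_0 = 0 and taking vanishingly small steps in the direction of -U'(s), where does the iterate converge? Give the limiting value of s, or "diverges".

U'(s) = 18(s - 3)(s + 2), so U'(0) = -108.
Gradient descent moves in the -U' direction, i.e. s is increasing.
The nearest critical point in that direction is s = 3, where U'' = 90 > 0 (a local minimum). The iterate converges there.

3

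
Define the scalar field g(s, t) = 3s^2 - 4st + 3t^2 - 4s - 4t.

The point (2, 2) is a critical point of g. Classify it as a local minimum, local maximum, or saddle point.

local minimum

The Hessian of g is constant: H = [[6, -4], [-4, 6]].
det(H) = 6·6 − (-4)² = 20.
det(H) > 0 and tr(H) = 12 > 0, so H is positive definite and the point is a local minimum.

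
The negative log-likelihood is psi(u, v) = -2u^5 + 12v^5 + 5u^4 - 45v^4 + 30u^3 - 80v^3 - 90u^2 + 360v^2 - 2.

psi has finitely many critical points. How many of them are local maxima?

psi separates as a function of u plus a function of v, so ∇psi=0 decouples.
∂psi/∂u = -10u(u - 3)(u - 2)(u + 3) = 0 at u ∈ {-3, 0, 2, 3}; ∂psi/∂v = 60v(v - 3)(v - 2)(v + 2) = 0 at v ∈ {-2, 0, 2, 3}.
The Hessian is diagonal: diag(psi_uu, psi_vv). Second derivatives: psi_uu(-3)=900, psi_uu(0)=-180, psi_uu(2)=100, psi_uu(3)=-180; psi_vv(-2)=-2400, psi_vv(0)=720, psi_vv(2)=-480, psi_vv(3)=900.
Local maxima occur where both diagonal entries negative: (0, -2), (0, 2), (3, -2), (3, 2). Count: 4.

4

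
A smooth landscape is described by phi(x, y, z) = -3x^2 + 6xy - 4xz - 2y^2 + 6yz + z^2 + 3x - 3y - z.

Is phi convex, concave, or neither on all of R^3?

phi is quadratic, so its Hessian is the constant matrix H = [[-6, 6, -4], [6, -4, 6], [-4, 6, 2]].
Leading principal minors: -6, -12, -32.
Neither pattern holds ⇒ H is indefinite ⇒ neither convex nor concave.

neither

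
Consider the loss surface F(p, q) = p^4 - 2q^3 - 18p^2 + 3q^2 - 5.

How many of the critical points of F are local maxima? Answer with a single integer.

1

F separates as a function of p plus a function of q, so ∇F=0 decouples.
∂F/∂p = 4p(p - 3)(p + 3) = 0 at p ∈ {-3, 0, 3}; ∂F/∂q = -6q(q - 1) = 0 at q ∈ {0, 1}.
The Hessian is diagonal: diag(F_pp, F_qq). Second derivatives: F_pp(-3)=72, F_pp(0)=-36, F_pp(3)=72; F_qq(0)=6, F_qq(1)=-6.
Local maxima occur where both diagonal entries negative: (0, 1). Count: 1.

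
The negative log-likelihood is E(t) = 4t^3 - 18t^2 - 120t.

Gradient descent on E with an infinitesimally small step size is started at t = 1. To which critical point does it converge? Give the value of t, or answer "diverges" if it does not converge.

5

E'(t) = 12(t - 5)(t + 2), so E'(1) = -144.
Gradient descent moves in the -E' direction, i.e. t is increasing.
The nearest critical point in that direction is t = 5, where E'' = 84 > 0 (a local minimum). The iterate converges there.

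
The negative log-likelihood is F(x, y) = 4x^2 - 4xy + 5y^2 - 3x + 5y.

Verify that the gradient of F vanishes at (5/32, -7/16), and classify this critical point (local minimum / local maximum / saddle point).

local minimum

∇F = (8x - 4y - 3, -4x + 10y + 5); substituting (5/32, -7/16) gives ∇F = (0, 0), so (5/32, -7/16) is indeed a critical point.
The Hessian of F is constant: H = [[8, -4], [-4, 10]].
det(H) = 8·10 − (-4)² = 64.
det(H) > 0 and tr(H) = 18 > 0, so H is positive definite and the point is a local minimum.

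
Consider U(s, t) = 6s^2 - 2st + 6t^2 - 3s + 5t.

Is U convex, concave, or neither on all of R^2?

convex

U is quadratic, so its Hessian is the constant matrix H = [[12, -2], [-2, 12]].
det(H) = 140, tr(H) = 24.
det(H) > 0 and tr(H) > 0, so H is positive definite everywhere: convex.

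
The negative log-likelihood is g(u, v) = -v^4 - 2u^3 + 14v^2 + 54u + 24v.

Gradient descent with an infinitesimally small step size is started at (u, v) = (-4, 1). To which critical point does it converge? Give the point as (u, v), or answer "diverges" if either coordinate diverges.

g is separable, so gradient descent decouples: u follows -∂g/∂u, v follows -∂g/∂v.
∂g/∂u = -6(u - 3)(u + 3); at u=-4 this is -42, so u increases.
∂g/∂v = -4(v - 3)(v + 1)(v + 2); at v=1 this is 48, so v decreases.
u converges to its nearest critical value -3 (a local min of the u-part); v converges to -1. The iterate converges to (-3, -1).

(-3, -1)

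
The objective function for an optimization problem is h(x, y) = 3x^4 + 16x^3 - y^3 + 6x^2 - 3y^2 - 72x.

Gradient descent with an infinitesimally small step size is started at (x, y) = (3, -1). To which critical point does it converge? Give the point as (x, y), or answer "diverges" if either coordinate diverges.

h is separable, so gradient descent decouples: x follows -∂h/∂x, y follows -∂h/∂y.
∂h/∂x = 12(x - 1)(x + 2)(x + 3); at x=3 this is 720, so x decreases.
∂h/∂y = -3y(y + 2); at y=-1 this is 3, so y decreases.
x converges to its nearest critical value 1 (a local min of the x-part); y converges to -2. The iterate converges to (1, -2).

(1, -2)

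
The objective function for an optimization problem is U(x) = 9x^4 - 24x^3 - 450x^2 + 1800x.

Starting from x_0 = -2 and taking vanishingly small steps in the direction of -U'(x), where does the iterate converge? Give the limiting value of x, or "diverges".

-5

U'(x) = 36(x - 5)(x - 2)(x + 5), so U'(-2) = 3024.
Gradient descent moves in the -U' direction, i.e. x is decreasing.
The nearest critical point in that direction is x = -5, where U'' = 2520 > 0 (a local minimum). The iterate converges there.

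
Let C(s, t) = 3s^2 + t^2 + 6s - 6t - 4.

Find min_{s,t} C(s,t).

-16

C(s,t) separates as P(s) + Q(t) − 4, so its minimum is min P + min Q − 4.
P'(s) = 6s + 6 vanishes at s ∈ {-1}; Q'(t) = 2(t - 3) vanishes at t ∈ {3}.
Local minima of P (where P''>0): P(-1)=-3. Local minima of Q: Q(3)=-9.
So the global minimum of C is P(-1) + Q(3) − 4 = -3 − 9 − 4 = -16, attained at (-1, 3).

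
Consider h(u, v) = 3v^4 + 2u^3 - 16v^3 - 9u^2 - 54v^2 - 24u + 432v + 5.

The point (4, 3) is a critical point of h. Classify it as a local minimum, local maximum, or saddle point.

saddle point

The mixed partial ∂²h/∂u∂v is 0, so the Hessian at any point is diag(h_uu, h_vv) = diag(6(2u - 3), 12(3v^2 - 8v - 9)).
At (4, 3): H = diag(30, -72).
The eigenvalues have opposite signs, so H is indefinite: a saddle point.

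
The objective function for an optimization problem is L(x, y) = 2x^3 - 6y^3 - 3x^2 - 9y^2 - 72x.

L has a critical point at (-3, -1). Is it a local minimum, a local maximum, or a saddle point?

The mixed partial ∂²L/∂x∂y is 0, so the Hessian at any point is diag(L_xx, L_yy) = diag(6(2x - 1), -18(2y + 1)).
At (-3, -1): H = diag(-42, 18).
The eigenvalues have opposite signs, so H is indefinite: a saddle point.

saddle point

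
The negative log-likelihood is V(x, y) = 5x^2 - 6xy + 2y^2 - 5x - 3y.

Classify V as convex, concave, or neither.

V is quadratic, so its Hessian is the constant matrix H = [[10, -6], [-6, 4]].
det(H) = 4, tr(H) = 14.
det(H) > 0 and tr(H) > 0, so H is positive definite everywhere: convex.

convex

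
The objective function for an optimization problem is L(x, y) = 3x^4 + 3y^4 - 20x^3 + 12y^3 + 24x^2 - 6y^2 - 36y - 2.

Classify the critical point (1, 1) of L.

The mixed partial ∂²L/∂x∂y is 0, so the Hessian at any point is diag(L_xx, L_yy) = diag(12(3x^2 - 10x + 4), 12(3y^2 + 6y - 1)).
At (1, 1): H = diag(-36, 96).
The eigenvalues have opposite signs, so H is indefinite: a saddle point.

saddle point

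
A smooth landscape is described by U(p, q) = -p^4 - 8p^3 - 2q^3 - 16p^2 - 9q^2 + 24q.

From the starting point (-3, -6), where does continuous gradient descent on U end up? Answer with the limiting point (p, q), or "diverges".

(-2, -4)

U is separable, so gradient descent decouples: p follows -∂U/∂p, q follows -∂U/∂q.
∂U/∂p = -4p(p + 2)(p + 4); at p=-3 this is -12, so p increases.
∂U/∂q = -6(q - 1)(q + 4); at q=-6 this is -84, so q increases.
p converges to its nearest critical value -2 (a local min of the p-part); q converges to -4. The iterate converges to (-2, -4).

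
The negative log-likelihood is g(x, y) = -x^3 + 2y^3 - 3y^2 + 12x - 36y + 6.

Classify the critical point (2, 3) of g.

saddle point

The mixed partial ∂²g/∂x∂y is 0, so the Hessian at any point is diag(g_xx, g_yy) = diag(-6x, 6(2y - 1)).
At (2, 3): H = diag(-12, 30).
The eigenvalues have opposite signs, so H is indefinite: a saddle point.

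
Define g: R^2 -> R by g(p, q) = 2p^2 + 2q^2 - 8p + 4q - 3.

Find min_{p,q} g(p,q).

g(p,q) separates as A(p) + B(q) − 3, so its minimum is min A + min B − 3.
A'(p) = 4p - 8 vanishes at p ∈ {2}; B'(q) = 4q + 4 vanishes at q ∈ {-1}.
Local minima of A (where A''>0): A(2)=-8. Local minima of B: B(-1)=-2.
So the global minimum of g is A(2) + B(-1) − 3 = -8 − 2 − 3 = -13, attained at (2, -1).

-13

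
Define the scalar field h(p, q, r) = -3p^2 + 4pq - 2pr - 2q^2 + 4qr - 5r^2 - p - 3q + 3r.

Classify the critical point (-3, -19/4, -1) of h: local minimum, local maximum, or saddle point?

The Hessian is constant: H = [[-6, 4, -2], [4, -4, 4], [-2, 4, -10]].
Leading principal minors: Δ₁ = -6, Δ₂ = 8, Δ₃ = -32.
The minors alternate sign starting negative (−, +, −), so H is negative definite: a local maximum.

local maximum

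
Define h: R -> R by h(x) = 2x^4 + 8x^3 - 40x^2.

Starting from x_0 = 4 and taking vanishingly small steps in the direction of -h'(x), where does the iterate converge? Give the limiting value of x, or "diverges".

2

h'(x) = 8x(x - 2)(x + 5), so h'(4) = 576.
Gradient descent moves in the -h' direction, i.e. x is decreasing.
The nearest critical point in that direction is x = 2, where h'' = 112 > 0 (a local minimum). The iterate converges there.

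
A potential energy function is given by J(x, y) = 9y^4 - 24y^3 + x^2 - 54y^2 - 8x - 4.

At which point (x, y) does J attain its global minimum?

J(x,y) separates as P(x) + Q(y) − 4, so its minimum is min P + min Q − 4.
P'(x) = 2x - 8 vanishes at x ∈ {4}; Q'(y) = 36y(y - 3)(y + 1) vanishes at y ∈ {-1, 0, 3}.
Local minima of P (where P''>0): P(4)=-16. Local minima of Q: Q(-1)=-21, Q(3)=-405.
So the global minimum of J is P(4) + Q(3) − 4 = -16 − 405 − 4 = -425, attained at (4, 3).

(4, 3)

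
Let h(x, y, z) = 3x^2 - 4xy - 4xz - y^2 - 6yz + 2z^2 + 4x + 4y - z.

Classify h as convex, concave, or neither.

neither

h is quadratic, so its Hessian is the constant matrix H = [[6, -4, -4], [-4, -2, -6], [-4, -6, 4]].
Leading principal minors: 6, -28, -488.
Neither pattern holds ⇒ H is indefinite ⇒ neither convex nor concave.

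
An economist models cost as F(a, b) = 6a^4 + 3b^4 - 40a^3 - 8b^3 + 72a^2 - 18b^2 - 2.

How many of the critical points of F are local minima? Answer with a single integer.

F separates as a function of a plus a function of b, so ∇F=0 decouples.
∂F/∂a = 24a(a - 3)(a - 2) = 0 at a ∈ {0, 2, 3}; ∂F/∂b = 12b(b - 3)(b + 1) = 0 at b ∈ {-1, 0, 3}.
The Hessian is diagonal: diag(F_aa, F_bb). Second derivatives: F_aa(0)=144, F_aa(2)=-48, F_aa(3)=72; F_bb(-1)=48, F_bb(0)=-36, F_bb(3)=144.
Local minima occur where both diagonal entries positive: (0, -1), (0, 3), (3, -1), (3, 3). Count: 4.

4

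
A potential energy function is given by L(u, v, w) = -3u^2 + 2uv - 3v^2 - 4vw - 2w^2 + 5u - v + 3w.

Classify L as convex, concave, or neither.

L is quadratic, so its Hessian is the constant matrix H = [[-6, 2, 0], [2, -6, -4], [0, -4, -4]].
Leading principal minors: -6, 32, -32.
Signs alternate −, +, − ⇒ H ≺ 0 ⇒ concave.

concave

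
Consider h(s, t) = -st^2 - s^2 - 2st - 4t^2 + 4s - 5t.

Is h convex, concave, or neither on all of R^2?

neither

The term -st^2 is cubic, so the Hessian is not constant.
∂²h/∂t² = -2s - 8, which takes both signs as s varies (negative for sufficiently large s). A diagonal entry of the Hessian changing sign means the Hessian is neither positive- nor negative-semidefinite on all of R^2.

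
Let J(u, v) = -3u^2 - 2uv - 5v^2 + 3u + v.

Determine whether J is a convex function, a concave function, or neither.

concave

J is quadratic, so its Hessian is the constant matrix H = [[-6, -2], [-2, -10]].
det(H) = 56, tr(H) = -16.
det(H) > 0 and tr(H) < 0, so H is negative definite everywhere: concave.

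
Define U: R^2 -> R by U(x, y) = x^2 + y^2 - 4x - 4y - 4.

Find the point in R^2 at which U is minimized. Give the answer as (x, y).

(2, 2)

U(x,y) separates as P(x) + Q(y) − 4, so its minimum is min P + min Q − 4.
P'(x) = 2x - 4 vanishes at x ∈ {2}; Q'(y) = 2y - 4 vanishes at y ∈ {2}.
Local minima of P (where P''>0): P(2)=-4. Local minima of Q: Q(2)=-4.
So the global minimum of U is P(2) + Q(2) − 4 = -4 − 4 − 4 = -12, attained at (2, 2).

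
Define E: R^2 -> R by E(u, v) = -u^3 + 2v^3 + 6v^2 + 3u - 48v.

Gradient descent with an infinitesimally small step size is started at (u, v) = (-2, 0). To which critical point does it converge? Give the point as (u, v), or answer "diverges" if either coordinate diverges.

(-1, 2)

E is separable, so gradient descent decouples: u follows -∂E/∂u, v follows -∂E/∂v.
∂E/∂u = -3(u - 1)(u + 1); at u=-2 this is -9, so u increases.
∂E/∂v = 6(v - 2)(v + 4); at v=0 this is -48, so v increases.
u converges to its nearest critical value -1 (a local min of the u-part); v converges to 2. The iterate converges to (-1, 2).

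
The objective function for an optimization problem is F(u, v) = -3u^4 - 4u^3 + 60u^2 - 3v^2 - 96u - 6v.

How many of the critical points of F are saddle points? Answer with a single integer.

F separates as a function of u plus a function of v, so ∇F=0 decouples.
∂F/∂u = -12(u - 2)(u - 1)(u + 4) = 0 at u ∈ {-4, 1, 2}; ∂F/∂v = -6(v + 1) = 0 at v ∈ {-1}.
The Hessian is diagonal: diag(F_uu, F_vv). Second derivatives: F_uu(-4)=-360, F_uu(1)=60, F_uu(2)=-72; F_vv(-1)=-6.
Saddle points occur where the two diagonal entries have opposite signs: (1, -1). Count: 1.

1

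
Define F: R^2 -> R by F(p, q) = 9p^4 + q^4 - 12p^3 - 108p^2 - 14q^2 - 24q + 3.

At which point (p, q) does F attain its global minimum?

(3, 3)

F(p,q) separates as A(p) + B(q) + 3, so its minimum is min A + min B + 3.
A'(p) = 36p(p - 3)(p + 2) vanishes at p ∈ {-2, 0, 3}; B'(q) = 4(q - 3)(q + 1)(q + 2) vanishes at q ∈ {-2, -1, 3}.
Local minima of A (where A''>0): A(-2)=-192, A(3)=-567. Local minima of B: B(-2)=8, B(3)=-117.
So the global minimum of F is A(3) + B(3) + 3 = -567 − 117 + 3 = -681, attained at (3, 3).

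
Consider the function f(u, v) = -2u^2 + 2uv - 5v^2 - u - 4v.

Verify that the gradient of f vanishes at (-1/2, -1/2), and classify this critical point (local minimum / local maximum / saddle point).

local maximum

∇f = (-4u + 2v - 1, 2u - 10v - 4); substituting (-1/2, -1/2) gives ∇f = (0, 0), so (-1/2, -1/2) is indeed a critical point.
The Hessian of f is constant: H = [[-4, 2], [2, -10]].
det(H) = (-4)·(-10) − 2² = 36.
det(H) > 0 and tr(H) = -14 < 0, so H is negative definite and the point is a local maximum.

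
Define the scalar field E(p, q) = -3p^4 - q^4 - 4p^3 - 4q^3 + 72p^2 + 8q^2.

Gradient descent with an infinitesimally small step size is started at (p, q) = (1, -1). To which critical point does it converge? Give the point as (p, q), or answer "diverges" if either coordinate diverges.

(0, 0)

E is separable, so gradient descent decouples: p follows -∂E/∂p, q follows -∂E/∂q.
∂E/∂p = -12p(p - 3)(p + 4); at p=1 this is 120, so p decreases.
∂E/∂q = -4q(q - 1)(q + 4); at q=-1 this is -24, so q increases.
p converges to its nearest critical value 0 (a local min of the p-part); q converges to 0. The iterate converges to (0, 0).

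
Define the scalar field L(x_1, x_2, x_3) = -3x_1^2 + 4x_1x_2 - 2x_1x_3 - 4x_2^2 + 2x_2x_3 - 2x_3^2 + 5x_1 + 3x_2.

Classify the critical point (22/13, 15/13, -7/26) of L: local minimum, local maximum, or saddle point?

The Hessian is constant: H = [[-6, 4, -2], [4, -8, 2], [-2, 2, -4]].
Leading principal minors: Δ₁ = -6, Δ₂ = 32, Δ₃ = -104.
The minors alternate sign starting negative (−, +, −), so H is negative definite: a local maximum.

local maximum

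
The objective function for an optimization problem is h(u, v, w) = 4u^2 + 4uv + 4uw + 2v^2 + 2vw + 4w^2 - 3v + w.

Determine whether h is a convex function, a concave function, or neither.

h is quadratic, so its Hessian is the constant matrix H = [[8, 4, 4], [4, 4, 2], [4, 2, 8]].
Leading principal minors: 8, 16, 96.
All positive ⇒ H ≻ 0 ⇒ convex.

convex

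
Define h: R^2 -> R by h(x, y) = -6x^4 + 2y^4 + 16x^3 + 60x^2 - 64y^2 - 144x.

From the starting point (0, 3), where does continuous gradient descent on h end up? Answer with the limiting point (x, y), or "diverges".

(1, 4)

h is separable, so gradient descent decouples: x follows -∂h/∂x, y follows -∂h/∂y.
∂h/∂x = -24(x - 3)(x - 1)(x + 2); at x=0 this is -144, so x increases.
∂h/∂y = 8y(y - 4)(y + 4); at y=3 this is -168, so y increases.
x converges to its nearest critical value 1 (a local min of the x-part); y converges to 4. The iterate converges to (1, 4).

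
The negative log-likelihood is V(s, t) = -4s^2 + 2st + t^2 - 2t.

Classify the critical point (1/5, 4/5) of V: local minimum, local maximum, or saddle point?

saddle point

The Hessian of V is constant: H = [[-8, 2], [2, 2]].
det(H) = (-8)·2 − 2² = -20.
Since det(H) < 0, H is indefinite and the critical point is a saddle point.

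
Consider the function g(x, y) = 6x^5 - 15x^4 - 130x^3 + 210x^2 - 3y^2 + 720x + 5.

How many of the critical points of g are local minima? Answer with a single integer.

0

g separates as a function of x plus a function of y, so ∇g=0 decouples.
∂g/∂x = 30(x - 4)(x - 2)(x + 1)(x + 3) = 0 at x ∈ {-3, -1, 2, 4}; ∂g/∂y = -6y = 0 at y ∈ {0}.
The Hessian is diagonal: diag(g_xx, g_yy). Second derivatives: g_xx(-3)=-2100, g_xx(-1)=900, g_xx(2)=-900, g_xx(4)=2100; g_yy(0)=-6.
Local minima occur where both diagonal entries positive: none. Count: 0.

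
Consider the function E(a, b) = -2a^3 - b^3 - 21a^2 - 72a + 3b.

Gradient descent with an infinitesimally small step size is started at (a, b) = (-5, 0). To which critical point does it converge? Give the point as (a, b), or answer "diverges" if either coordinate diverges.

E is separable, so gradient descent decouples: a follows -∂E/∂a, b follows -∂E/∂b.
∂E/∂a = -6(a + 3)(a + 4); at a=-5 this is -12, so a increases.
∂E/∂b = -3(b - 1)(b + 1); at b=0 this is 3, so b decreases.
a converges to its nearest critical value -4 (a local min of the a-part); b converges to -1. The iterate converges to (-4, -1).

(-4, -1)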